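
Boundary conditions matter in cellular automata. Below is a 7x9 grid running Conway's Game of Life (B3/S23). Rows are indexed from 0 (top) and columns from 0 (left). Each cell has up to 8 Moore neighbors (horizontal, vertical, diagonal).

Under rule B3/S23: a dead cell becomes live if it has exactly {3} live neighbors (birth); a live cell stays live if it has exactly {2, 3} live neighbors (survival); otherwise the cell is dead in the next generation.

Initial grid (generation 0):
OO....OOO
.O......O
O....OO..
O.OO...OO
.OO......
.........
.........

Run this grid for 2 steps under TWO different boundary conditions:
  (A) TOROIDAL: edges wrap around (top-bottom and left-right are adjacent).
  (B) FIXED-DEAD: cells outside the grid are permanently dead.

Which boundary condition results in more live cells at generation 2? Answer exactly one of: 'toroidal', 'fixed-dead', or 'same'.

Under TOROIDAL boundary, generation 2:
.O....OO.
OOO...OO.
O.OO.OO.O
......O..
...O.....
..O....O.
O......O.
Population = 20

Under FIXED-DEAD boundary, generation 2:
OO.....OO
..O...O.O
O.OO.OO.O
O.....OO.
.O.O.....
..O......
.........
Population = 19

Comparison: toroidal=20, fixed-dead=19 -> toroidal

Answer: toroidal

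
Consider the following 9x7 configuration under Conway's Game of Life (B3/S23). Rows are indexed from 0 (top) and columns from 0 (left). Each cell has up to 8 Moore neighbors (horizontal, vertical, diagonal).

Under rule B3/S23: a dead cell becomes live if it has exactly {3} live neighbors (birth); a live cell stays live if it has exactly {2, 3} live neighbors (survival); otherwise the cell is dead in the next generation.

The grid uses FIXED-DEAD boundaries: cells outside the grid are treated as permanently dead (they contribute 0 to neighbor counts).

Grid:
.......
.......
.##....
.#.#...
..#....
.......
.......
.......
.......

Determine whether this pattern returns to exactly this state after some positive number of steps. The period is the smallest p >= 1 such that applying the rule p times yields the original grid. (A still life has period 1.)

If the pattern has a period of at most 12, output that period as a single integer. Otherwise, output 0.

Simulating and comparing each generation to the original:
Gen 0 (original, given above): 5 live cells
Gen 1: 5 live cells, MATCHES original -> period = 1

Answer: 1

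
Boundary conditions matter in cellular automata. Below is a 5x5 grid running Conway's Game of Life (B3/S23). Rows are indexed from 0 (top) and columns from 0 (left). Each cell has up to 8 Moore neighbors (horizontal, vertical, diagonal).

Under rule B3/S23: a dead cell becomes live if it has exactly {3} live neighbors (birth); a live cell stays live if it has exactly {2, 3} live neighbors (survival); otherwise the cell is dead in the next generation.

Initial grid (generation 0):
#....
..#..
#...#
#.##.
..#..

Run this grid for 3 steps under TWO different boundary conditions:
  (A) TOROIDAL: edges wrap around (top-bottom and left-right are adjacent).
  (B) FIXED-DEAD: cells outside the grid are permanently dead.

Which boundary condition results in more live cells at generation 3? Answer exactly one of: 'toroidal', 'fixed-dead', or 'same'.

Under TOROIDAL boundary, generation 3:
.##..
.###.
.##.#
##..#
##..#
Population = 14

Under FIXED-DEAD boundary, generation 3:
.....
..#..
..#..
.#.#.
.....
Population = 4

Comparison: toroidal=14, fixed-dead=4 -> toroidal

Answer: toroidal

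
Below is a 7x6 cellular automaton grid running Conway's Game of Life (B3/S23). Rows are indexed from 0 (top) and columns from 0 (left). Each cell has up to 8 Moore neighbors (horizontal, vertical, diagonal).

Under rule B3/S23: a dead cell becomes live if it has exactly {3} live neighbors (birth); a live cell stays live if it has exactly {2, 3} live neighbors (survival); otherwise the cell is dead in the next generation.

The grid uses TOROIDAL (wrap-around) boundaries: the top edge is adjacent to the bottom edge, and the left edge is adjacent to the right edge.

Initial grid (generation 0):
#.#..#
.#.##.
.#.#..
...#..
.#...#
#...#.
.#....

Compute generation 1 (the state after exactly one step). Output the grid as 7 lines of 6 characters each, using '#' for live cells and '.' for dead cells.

Simulating step by step:
Generation 0 (given above): 14 live cells
Generation 1: 19 live cells
(generation 1 grid is the final answer)

Answer: #.####
.#.###
...#..
#...#.
#...##
##...#
.#....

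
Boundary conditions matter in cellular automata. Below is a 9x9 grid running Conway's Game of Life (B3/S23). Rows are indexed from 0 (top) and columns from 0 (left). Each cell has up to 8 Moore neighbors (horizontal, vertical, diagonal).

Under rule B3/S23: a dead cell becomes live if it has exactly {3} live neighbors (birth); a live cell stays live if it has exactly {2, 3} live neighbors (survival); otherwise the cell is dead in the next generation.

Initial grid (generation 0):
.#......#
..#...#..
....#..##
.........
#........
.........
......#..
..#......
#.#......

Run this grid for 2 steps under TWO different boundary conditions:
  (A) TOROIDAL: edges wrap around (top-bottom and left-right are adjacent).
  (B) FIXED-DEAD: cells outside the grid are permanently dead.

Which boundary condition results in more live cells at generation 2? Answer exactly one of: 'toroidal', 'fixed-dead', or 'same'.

Answer: toroidal

Derivation:
Under TOROIDAL boundary, generation 2:
..#......
#.......#
#......#.
.........
.........
.........
.........
.#.......
#.#......
Population = 8

Under FIXED-DEAD boundary, generation 2:
.........
.........
.........
.........
.........
.........
.........
.........
.........
Population = 0

Comparison: toroidal=8, fixed-dead=0 -> toroidal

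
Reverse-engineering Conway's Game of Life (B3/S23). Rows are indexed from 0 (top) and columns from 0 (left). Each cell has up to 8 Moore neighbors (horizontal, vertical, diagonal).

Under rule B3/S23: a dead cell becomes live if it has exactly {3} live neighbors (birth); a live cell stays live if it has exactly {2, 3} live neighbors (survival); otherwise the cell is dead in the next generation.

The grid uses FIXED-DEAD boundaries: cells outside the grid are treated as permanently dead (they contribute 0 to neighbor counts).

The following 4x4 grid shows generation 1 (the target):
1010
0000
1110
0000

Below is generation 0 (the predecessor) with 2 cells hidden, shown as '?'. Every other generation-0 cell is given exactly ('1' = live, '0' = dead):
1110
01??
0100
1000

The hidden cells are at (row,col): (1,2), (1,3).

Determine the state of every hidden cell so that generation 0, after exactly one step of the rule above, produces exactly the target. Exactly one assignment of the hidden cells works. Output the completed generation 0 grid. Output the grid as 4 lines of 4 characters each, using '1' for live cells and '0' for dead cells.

Answer: 1110
0110
0100
1000

Derivation:
Hidden generation-0 cells (in order): (1,2), (1,3).
A hidden cell only influences target cells in its own 3x3 neighborhood. Try each of the 2^2 = 4 assignments, step the completed generation 0 forward once under B3/S23, and compare with the target:
  (1,2)=0 (1,3)=0 -> step gives (0,1)='1' but target has '0' -> reject
  (1,2)=0 (1,3)=1 -> step gives (0,1)='1' but target has '0' -> reject
  (1,2)=1 (1,3)=0 -> step reproduces the target at every cell -> ACCEPT
  (1,2)=1 (1,3)=1 -> step gives (0,2)='0' but target has '1' -> reject
Unique solution: (1,2)=live, (1,3)=dead.
Check: live-neighbor counts of every cell in the completed generation 0:
2432
4542
3331
1210
Applying B3/S23 to generation 0 with these counts gives:
1010
0000
1110
0000
which matches the target exactly.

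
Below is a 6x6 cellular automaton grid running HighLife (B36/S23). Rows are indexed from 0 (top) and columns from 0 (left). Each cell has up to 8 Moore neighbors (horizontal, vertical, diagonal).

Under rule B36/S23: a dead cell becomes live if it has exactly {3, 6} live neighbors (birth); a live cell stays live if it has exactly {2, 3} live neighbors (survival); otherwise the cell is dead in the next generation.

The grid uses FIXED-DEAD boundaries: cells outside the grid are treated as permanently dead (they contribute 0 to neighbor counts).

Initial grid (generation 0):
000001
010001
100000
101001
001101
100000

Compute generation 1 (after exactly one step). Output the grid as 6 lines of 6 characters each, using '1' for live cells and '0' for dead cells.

Simulating step by step:
Generation 0 (given above): 11 live cells
Generation 1: 7 live cells
(generation 1 grid is the final answer)

Answer: 000000
000000
100000
001110
001110
000000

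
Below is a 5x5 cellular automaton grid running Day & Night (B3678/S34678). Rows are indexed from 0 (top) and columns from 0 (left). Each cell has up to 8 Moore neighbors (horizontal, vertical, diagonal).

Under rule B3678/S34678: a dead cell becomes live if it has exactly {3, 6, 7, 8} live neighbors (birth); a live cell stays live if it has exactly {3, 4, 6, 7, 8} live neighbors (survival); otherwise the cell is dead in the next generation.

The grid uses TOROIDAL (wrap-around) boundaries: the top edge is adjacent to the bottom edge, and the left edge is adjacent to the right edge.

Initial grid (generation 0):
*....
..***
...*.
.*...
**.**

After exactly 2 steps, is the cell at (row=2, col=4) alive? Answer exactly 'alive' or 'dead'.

Simulating step by step:
Generation 0 (given above): 10 live cells
Generation 1: 11 live cells
*...*
...**
...**
...*.
***.*
Generation 2: 10 live cells
..*..
...*.
..***
.*.*.
**..*

Cell (2,4) at generation 2: 1 -> alive

Answer: alive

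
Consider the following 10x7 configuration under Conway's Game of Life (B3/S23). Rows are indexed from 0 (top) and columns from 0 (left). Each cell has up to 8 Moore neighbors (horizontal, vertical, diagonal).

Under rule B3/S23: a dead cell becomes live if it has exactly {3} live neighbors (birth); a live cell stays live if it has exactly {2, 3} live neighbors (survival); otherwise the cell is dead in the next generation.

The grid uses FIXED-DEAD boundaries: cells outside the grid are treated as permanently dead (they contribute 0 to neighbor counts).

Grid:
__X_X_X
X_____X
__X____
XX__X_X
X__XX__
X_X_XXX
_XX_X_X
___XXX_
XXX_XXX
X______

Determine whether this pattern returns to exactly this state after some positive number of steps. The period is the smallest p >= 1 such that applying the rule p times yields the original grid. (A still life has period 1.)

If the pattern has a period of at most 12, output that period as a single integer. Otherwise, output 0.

Simulating and comparing each generation to the original:
Gen 0 (original, given above): 32 live cells
Gen 1: 27 live cells, differs from original
Gen 2: 26 live cells, differs from original
Gen 3: 19 live cells, differs from original
Gen 4: 22 live cells, differs from original
Gen 5: 13 live cells, differs from original
Gen 6: 13 live cells, differs from original
Gen 7: 10 live cells, differs from original
Gen 8: 11 live cells, differs from original
Gen 9: 14 live cells, differs from original
Gen 10: 12 live cells, differs from original
Gen 11: 10 live cells, differs from original
Gen 12: 8 live cells, differs from original
No period found within 12 steps.

Answer: 0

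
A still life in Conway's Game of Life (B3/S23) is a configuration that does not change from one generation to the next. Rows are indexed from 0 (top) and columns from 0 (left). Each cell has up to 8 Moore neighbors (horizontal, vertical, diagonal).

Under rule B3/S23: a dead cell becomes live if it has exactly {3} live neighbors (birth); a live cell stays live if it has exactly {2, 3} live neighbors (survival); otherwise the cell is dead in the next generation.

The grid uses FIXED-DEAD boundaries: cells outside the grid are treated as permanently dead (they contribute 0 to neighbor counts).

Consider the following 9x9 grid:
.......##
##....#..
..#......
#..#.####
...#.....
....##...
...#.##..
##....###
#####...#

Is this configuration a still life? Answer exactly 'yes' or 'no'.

Compute generation 1 and compare to generation 0 (given above):
Generation 1:
.......#.
.#.....#.
#.#..#...
..###.##.
...#...#.
...#.##..
.........
#.....#.#
#.##....#
Cell (0,8) differs: gen0=1 vs gen1=0 -> NOT a still life.

Answer: no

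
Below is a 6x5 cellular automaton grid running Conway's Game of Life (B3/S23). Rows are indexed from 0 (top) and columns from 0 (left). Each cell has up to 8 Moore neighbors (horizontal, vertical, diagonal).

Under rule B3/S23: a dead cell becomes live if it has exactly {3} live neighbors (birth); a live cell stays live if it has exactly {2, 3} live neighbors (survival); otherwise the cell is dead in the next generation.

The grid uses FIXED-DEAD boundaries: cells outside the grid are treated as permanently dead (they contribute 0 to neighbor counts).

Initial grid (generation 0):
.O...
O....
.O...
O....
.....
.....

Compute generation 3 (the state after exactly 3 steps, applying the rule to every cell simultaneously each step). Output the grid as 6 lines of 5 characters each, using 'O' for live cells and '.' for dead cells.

Simulating step by step:
Generation 0 (given above): 4 live cells
Generation 1: 4 live cells
.....
OO...
OO...
.....
.....
.....
Generation 2: 4 live cells
.....
OO...
OO...
.....
.....
.....
Generation 3: 4 live cells
(generation 3 grid is the final answer)

Answer: .....
OO...
OO...
.....
.....
.....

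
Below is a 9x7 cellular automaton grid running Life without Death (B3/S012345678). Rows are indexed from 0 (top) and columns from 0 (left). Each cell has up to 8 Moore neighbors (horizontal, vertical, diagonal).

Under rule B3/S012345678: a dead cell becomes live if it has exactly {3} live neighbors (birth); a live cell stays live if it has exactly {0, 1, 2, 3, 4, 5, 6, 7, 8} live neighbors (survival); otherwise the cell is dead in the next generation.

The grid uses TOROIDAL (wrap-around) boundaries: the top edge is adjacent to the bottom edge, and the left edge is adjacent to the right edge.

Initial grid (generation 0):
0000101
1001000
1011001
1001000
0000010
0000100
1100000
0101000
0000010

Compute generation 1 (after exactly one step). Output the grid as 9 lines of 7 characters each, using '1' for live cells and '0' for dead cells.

Answer: 0000111
1111110
1011101
1111100
0000110
0000100
1110000
1111000
0000110

Derivation:
Simulating step by step:
Generation 0 (given above): 17 live cells
Generation 1: 31 live cells
(generation 1 grid is the final answer)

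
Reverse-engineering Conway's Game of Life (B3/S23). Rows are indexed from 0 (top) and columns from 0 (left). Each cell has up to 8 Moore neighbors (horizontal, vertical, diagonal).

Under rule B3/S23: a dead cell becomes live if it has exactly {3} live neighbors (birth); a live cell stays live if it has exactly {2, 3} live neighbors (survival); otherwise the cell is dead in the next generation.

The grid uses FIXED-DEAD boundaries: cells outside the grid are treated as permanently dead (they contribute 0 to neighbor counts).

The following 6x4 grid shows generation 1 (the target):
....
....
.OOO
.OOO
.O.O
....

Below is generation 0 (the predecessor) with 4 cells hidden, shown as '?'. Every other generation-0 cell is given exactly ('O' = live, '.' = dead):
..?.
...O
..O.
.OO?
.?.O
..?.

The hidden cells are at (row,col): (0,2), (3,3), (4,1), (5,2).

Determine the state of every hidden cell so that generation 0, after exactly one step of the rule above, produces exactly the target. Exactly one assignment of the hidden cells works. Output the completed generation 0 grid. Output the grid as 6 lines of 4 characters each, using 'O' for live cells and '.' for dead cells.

Answer: ....
...O
..O.
.OO.
...O
..O.

Derivation:
Hidden generation-0 cells (in order): (0,2), (3,3), (4,1), (5,2).
A hidden cell only influences target cells in its own 3x3 neighborhood. Try each of the 2^4 = 16 assignments, step the completed generation 0 forward once under B3/S23, and compare with the target:
  (0,2)=. (3,3)=. (4,1)=. (5,2)=. -> step gives (4,1)='.' but target has 'O' -> reject
  (0,2)=. (3,3)=. (4,1)=. (5,2)=O -> step reproduces the target at every cell -> ACCEPT
  (0,2)=. (3,3)=. (4,1)=O (5,2)=. -> step gives (3,2)='.' but target has 'O' -> reject
  (0,2)=. (3,3)=. (4,1)=O (5,2)=O -> step gives (3,2)='.' but target has 'O' -> reject
  (0,2)=. (3,3)=O (4,1)=. (5,2)=. -> step gives (2,2)='.' but target has 'O' -> reject
  (0,2)=. (3,3)=O (4,1)=. (5,2)=O -> step gives (2,2)='.' but target has 'O' -> reject
  (0,2)=. (3,3)=O (4,1)=O (5,2)=. -> step gives (2,2)='.' but target has 'O' -> reject
  (0,2)=. (3,3)=O (4,1)=O (5,2)=O -> step gives (2,2)='.' but target has 'O' -> reject
  (0,2)=O (3,3)=. (4,1)=. (5,2)=. -> step gives (1,2)='O' but target has '.' -> reject
  (0,2)=O (3,3)=. (4,1)=. (5,2)=O -> step gives (1,2)='O' but target has '.' -> reject
  (0,2)=O (3,3)=. (4,1)=O (5,2)=. -> step gives (1,2)='O' but target has '.' -> reject
  (0,2)=O (3,3)=. (4,1)=O (5,2)=O -> step gives (1,2)='O' but target has '.' -> reject
  (0,2)=O (3,3)=O (4,1)=. (5,2)=. -> step gives (1,2)='O' but target has '.' -> reject
  (0,2)=O (3,3)=O (4,1)=. (5,2)=O -> step gives (1,2)='O' but target has '.' -> reject
  (0,2)=O (3,3)=O (4,1)=O (5,2)=. -> step gives (1,2)='O' but target has '.' -> reject
  (0,2)=O (3,3)=O (4,1)=O (5,2)=O -> step gives (1,2)='O' but target has '.' -> reject
Unique solution: (0,2)=dead, (3,3)=dead, (4,1)=dead, (5,2)=live.
Check: live-neighbor counts of every cell in the completed generation 0:
0011
0121
1333
1233
1342
0112
Applying B3/S23 to generation 0 with these counts gives:
....
....
.OOO
.OOO
.O.O
....
which matches the target exactly.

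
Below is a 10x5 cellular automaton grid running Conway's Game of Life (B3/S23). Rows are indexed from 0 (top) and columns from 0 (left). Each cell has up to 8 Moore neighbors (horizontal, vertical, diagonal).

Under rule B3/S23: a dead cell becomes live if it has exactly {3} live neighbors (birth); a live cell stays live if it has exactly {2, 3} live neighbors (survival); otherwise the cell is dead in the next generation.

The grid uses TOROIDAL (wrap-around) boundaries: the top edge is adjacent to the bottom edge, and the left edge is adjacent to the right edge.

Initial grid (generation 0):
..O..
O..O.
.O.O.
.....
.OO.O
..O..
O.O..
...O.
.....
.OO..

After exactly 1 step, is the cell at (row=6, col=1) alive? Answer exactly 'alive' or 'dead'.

Answer: alive

Derivation:
Simulating step by step:
Generation 0 (given above): 14 live cells
Generation 1: 21 live cells
..OO.
.O.OO
..O.O
OO.O.
.OOO.
O.O..
.OOO.
.....
..O..
.OO..

Cell (6,1) at generation 1: 1 -> alive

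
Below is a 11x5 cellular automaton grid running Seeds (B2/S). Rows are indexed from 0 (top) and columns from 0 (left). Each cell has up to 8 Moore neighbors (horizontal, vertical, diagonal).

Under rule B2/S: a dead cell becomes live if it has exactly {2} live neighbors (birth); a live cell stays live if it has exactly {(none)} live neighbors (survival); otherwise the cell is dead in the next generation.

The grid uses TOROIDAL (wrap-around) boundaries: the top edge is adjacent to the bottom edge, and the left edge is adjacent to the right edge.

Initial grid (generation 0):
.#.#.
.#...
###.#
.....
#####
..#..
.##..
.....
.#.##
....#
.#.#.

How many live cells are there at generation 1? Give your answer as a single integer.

Answer: 6

Derivation:
Simulating step by step:
Generation 0 (given above): 21 live cells
Generation 1: 6 live cells
....#
.....
...#.
.....
.....
.....
...#.
....#
..#..
.#...
.....
Population at generation 1: 6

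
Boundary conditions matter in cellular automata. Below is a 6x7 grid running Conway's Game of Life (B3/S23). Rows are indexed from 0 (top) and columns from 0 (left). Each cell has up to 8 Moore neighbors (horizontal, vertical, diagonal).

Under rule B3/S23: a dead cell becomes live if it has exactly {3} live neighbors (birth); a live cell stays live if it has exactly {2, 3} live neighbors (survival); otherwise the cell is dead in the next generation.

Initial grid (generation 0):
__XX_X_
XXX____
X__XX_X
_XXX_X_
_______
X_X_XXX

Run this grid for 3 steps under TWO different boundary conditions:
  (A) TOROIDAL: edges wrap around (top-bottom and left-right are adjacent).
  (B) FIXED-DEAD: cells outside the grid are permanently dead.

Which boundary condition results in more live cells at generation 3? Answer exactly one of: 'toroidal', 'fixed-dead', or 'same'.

Answer: toroidal

Derivation:
Under TOROIDAL boundary, generation 3:
_X___X_
_XX____
_X_X___
_X_X___
___XXXX
_X___XX
Population = 15

Under FIXED-DEAD boundary, generation 3:
_______
_X_X_XX
X______
_______
_XX_X_X
_____X_
Population = 10

Comparison: toroidal=15, fixed-dead=10 -> toroidal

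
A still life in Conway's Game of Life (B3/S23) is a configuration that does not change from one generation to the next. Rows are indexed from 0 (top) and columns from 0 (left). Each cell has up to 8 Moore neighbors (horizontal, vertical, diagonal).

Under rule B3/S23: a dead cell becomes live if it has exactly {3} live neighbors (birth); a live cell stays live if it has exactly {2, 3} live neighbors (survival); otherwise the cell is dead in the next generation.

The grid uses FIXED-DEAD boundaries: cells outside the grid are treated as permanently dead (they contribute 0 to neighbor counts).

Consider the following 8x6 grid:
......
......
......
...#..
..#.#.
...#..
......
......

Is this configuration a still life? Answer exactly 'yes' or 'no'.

Compute generation 1 and compare to generation 0 (given above):
Generation 1:
......
......
......
...#..
..#.#.
...#..
......
......
The grids are IDENTICAL -> still life.

Answer: yes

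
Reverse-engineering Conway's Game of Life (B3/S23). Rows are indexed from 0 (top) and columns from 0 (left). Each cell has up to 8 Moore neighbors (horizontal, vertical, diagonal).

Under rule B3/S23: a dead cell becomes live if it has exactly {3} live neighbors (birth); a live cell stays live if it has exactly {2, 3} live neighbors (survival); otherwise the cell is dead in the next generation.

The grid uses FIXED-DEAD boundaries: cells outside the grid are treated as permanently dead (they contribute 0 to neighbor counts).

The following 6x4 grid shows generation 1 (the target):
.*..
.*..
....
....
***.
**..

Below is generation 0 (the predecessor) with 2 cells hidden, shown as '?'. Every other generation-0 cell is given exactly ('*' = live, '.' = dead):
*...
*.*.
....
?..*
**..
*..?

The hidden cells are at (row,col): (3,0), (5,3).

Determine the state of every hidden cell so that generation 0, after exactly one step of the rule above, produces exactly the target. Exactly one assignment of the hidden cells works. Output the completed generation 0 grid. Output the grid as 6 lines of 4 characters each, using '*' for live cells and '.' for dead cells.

Answer: *...
*.*.
....
...*
**..
*..*

Derivation:
Hidden generation-0 cells (in order): (3,0), (5,3).
A hidden cell only influences target cells in its own 3x3 neighborhood. Try each of the 2^2 = 4 assignments, step the completed generation 0 forward once under B3/S23, and compare with the target:
  (3,0)=. (5,3)=. -> step gives (4,2)='.' but target has '*' -> reject
  (3,0)=. (5,3)=* -> step reproduces the target at every cell -> ACCEPT
  (3,0)=* (5,3)=. -> step gives (2,1)='*' but target has '.' -> reject
  (3,0)=* (5,3)=* -> step gives (2,1)='*' but target has '.' -> reject
Unique solution: (3,0)=dead, (5,3)=live.
Check: live-neighbor counts of every cell in the completed generation 0:
1311
1301
1222
2220
2232
2320
Applying B3/S23 to generation 0 with these counts gives:
.*..
.*..
....
....
***.
**..
which matches the target exactly.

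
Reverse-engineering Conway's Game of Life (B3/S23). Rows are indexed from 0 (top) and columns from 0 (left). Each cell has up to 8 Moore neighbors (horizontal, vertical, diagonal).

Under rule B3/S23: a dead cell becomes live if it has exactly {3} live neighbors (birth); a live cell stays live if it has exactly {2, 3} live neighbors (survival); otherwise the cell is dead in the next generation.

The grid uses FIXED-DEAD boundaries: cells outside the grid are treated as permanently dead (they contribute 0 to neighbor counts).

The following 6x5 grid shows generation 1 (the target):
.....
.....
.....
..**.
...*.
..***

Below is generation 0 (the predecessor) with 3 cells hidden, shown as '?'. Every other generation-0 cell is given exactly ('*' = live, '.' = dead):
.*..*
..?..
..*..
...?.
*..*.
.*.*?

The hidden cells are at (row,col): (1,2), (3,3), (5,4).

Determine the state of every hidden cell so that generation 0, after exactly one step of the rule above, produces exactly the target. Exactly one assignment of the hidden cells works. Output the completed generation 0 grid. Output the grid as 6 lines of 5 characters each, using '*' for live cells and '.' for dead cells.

Answer: .*..*
.....
..*..
...*.
*..*.
.*.**

Derivation:
Hidden generation-0 cells (in order): (1,2), (3,3), (5,4).
A hidden cell only influences target cells in its own 3x3 neighborhood. Try each of the 2^3 = 8 assignments, step the completed generation 0 forward once under B3/S23, and compare with the target:
  (1,2)=. (3,3)=. (5,4)=. -> step gives (3,2)='.' but target has '*' -> reject
  (1,2)=. (3,3)=. (5,4)=* -> step gives (3,2)='.' but target has '*' -> reject
  (1,2)=. (3,3)=* (5,4)=. -> step gives (4,4)='*' but target has '.' -> reject
  (1,2)=. (3,3)=* (5,4)=* -> step reproduces the target at every cell -> ACCEPT
  (1,2)=* (3,3)=. (5,4)=. -> step gives (1,1)='*' but target has '.' -> reject
  (1,2)=* (3,3)=. (5,4)=* -> step gives (1,1)='*' but target has '.' -> reject
  (1,2)=* (3,3)=* (5,4)=. -> step gives (1,1)='*' but target has '.' -> reject
  (1,2)=* (3,3)=* (5,4)=* -> step gives (1,1)='*' but target has '.' -> reject
Unique solution: (1,2)=dead, (3,3)=live, (5,4)=live.
Check: live-neighbor counts of every cell in the completed generation 0:
10110
12221
01121
12322
12434
21322
Applying B3/S23 to generation 0 with these counts gives:
.....
.....
.....
..**.
...*.
..***
which matches the target exactly.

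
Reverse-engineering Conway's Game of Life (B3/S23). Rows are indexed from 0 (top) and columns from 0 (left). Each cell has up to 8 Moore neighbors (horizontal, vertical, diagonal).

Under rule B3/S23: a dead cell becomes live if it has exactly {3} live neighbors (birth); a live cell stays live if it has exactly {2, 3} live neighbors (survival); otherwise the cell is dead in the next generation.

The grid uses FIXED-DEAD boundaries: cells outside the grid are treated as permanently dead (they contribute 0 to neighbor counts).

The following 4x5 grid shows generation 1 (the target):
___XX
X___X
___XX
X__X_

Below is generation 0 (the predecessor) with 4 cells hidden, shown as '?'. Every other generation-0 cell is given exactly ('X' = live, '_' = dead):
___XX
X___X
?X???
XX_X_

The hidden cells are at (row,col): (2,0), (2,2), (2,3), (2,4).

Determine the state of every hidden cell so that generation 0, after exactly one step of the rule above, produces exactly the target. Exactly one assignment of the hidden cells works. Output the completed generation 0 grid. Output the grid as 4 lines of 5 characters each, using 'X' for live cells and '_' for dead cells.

Hidden generation-0 cells (in order): (2,0), (2,2), (2,3), (2,4).
A hidden cell only influences target cells in its own 3x3 neighborhood. Try each of the 2^4 = 16 assignments, step the completed generation 0 forward once under B3/S23, and compare with the target:
  (2,0)=_ (2,2)=_ (2,3)=_ (2,4)=_ -> step gives (1,0)='_' but target has 'X' -> reject
  (2,0)=_ (2,2)=_ (2,3)=_ (2,4)=X -> step gives (1,0)='_' but target has 'X' -> reject
  (2,0)=_ (2,2)=_ (2,3)=X (2,4)=_ -> step gives (1,0)='_' but target has 'X' -> reject
  (2,0)=_ (2,2)=_ (2,3)=X (2,4)=X -> step gives (1,0)='_' but target has 'X' -> reject
  (2,0)=_ (2,2)=X (2,3)=_ (2,4)=_ -> step gives (1,0)='_' but target has 'X' -> reject
  (2,0)=_ (2,2)=X (2,3)=_ (2,4)=X -> step gives (1,0)='_' but target has 'X' -> reject
  (2,0)=_ (2,2)=X (2,3)=X (2,4)=_ -> step gives (1,0)='_' but target has 'X' -> reject
  (2,0)=_ (2,2)=X (2,3)=X (2,4)=X -> step gives (1,0)='_' but target has 'X' -> reject
  (2,0)=X (2,2)=_ (2,3)=_ (2,4)=_ -> step gives (1,1)='X' but target has '_' -> reject
  (2,0)=X (2,2)=_ (2,3)=_ (2,4)=X -> step gives (1,1)='X' but target has '_' -> reject
  (2,0)=X (2,2)=_ (2,3)=X (2,4)=_ -> step gives (1,1)='X' but target has '_' -> reject
  (2,0)=X (2,2)=_ (2,3)=X (2,4)=X -> step gives (1,1)='X' but target has '_' -> reject
  (2,0)=X (2,2)=X (2,3)=_ (2,4)=_ -> step gives (1,2)='X' but target has '_' -> reject
  (2,0)=X (2,2)=X (2,3)=_ (2,4)=X -> step gives (1,2)='X' but target has '_' -> reject
  (2,0)=X (2,2)=X (2,3)=X (2,4)=_ -> step reproduces the target at every cell -> ACCEPT
  (2,0)=X (2,2)=X (2,3)=X (2,4)=X -> step gives (1,4)='_' but target has 'X' -> reject
Unique solution: (2,0)=live, (2,2)=live, (2,3)=live, (2,4)=dead.
Check: live-neighbor counts of every cell in the completed generation 0:
11122
24453
45433
34522
Applying B3/S23 to generation 0 with these counts gives:
___XX
X___X
___XX
X__X_
which matches the target exactly.

Answer: ___XX
X___X
XXXX_
XX_X_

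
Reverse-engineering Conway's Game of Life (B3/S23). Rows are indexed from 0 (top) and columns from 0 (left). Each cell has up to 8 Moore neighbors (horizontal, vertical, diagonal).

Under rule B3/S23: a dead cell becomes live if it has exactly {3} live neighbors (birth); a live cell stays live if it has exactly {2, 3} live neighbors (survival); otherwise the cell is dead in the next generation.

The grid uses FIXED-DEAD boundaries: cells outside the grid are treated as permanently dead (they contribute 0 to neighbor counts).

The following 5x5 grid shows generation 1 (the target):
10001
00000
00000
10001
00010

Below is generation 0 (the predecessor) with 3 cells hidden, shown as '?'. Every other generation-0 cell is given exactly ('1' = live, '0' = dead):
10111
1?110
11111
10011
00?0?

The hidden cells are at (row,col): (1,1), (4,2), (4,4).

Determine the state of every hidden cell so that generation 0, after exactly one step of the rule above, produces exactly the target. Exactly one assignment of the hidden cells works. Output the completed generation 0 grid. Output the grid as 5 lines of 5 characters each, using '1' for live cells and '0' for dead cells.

Hidden generation-0 cells (in order): (1,1), (4,2), (4,4).
A hidden cell only influences target cells in its own 3x3 neighborhood. Try each of the 2^3 = 8 assignments, step the completed generation 0 forward once under B3/S23, and compare with the target:
  (1,1)=0 (4,2)=0 (4,4)=0 -> step gives (0,0)='0' but target has '1' -> reject
  (1,1)=0 (4,2)=0 (4,4)=1 -> step gives (0,0)='0' but target has '1' -> reject
  (1,1)=0 (4,2)=1 (4,4)=0 -> step gives (0,0)='0' but target has '1' -> reject
  (1,1)=0 (4,2)=1 (4,4)=1 -> step gives (0,0)='0' but target has '1' -> reject
  (1,1)=1 (4,2)=0 (4,4)=0 -> step gives (4,3)='0' but target has '1' -> reject
  (1,1)=1 (4,2)=0 (4,4)=1 -> step gives (3,4)='0' but target has '1' -> reject
  (1,1)=1 (4,2)=1 (4,4)=0 -> step reproduces the target at every cell -> ACCEPT
  (1,1)=1 (4,2)=1 (4,4)=1 -> step gives (3,4)='0' but target has '1' -> reject
Unique solution: (1,1)=live, (4,2)=live, (4,4)=dead.
Check: live-neighbor counts of every cell in the completed generation 0:
25442
47775
46664
25553
12132
Applying B3/S23 to generation 0 with these counts gives:
10001
00000
00000
10001
00010
which matches the target exactly.

Answer: 10111
11110
11111
10011
00100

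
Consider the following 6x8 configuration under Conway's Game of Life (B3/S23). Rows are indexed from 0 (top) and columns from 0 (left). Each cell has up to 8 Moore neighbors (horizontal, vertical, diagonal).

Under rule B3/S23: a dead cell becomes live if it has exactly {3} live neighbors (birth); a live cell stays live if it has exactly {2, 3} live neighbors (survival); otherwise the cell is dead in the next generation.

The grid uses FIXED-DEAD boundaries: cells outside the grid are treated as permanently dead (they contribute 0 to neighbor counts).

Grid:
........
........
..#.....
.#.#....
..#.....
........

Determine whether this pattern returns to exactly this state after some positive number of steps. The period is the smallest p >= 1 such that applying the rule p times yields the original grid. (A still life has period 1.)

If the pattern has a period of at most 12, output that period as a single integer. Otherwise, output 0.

Simulating and comparing each generation to the original:
Gen 0 (original, given above): 4 live cells
Gen 1: 4 live cells, MATCHES original -> period = 1

Answer: 1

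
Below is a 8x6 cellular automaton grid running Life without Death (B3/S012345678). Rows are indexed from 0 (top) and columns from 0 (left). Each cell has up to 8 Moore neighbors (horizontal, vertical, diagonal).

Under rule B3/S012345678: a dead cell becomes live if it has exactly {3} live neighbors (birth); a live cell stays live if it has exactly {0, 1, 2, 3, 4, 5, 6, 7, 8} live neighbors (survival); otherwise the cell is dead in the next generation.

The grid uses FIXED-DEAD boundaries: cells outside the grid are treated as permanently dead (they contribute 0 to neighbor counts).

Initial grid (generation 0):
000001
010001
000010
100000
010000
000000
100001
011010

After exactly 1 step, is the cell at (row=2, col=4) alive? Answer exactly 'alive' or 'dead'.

Simulating step by step:
Generation 0 (given above): 11 live cells
Generation 1: 13 live cells
000001
010011
000010
100000
010000
000000
110001
011010

Cell (2,4) at generation 1: 1 -> alive

Answer: alive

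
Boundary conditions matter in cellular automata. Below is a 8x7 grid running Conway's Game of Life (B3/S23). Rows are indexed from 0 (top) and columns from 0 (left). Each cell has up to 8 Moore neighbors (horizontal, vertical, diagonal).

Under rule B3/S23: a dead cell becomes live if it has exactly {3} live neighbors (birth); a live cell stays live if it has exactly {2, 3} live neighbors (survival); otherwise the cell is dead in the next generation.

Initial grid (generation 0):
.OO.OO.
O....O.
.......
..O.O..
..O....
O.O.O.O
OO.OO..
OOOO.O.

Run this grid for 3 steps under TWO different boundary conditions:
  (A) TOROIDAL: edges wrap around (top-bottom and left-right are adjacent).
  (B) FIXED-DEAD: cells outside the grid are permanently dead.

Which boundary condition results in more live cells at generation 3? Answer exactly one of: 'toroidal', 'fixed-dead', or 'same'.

Answer: toroidal

Derivation:
Under TOROIDAL boundary, generation 3:
.....O.
....O.O
....O.O
....OO.
OOOO.OO
OO.O..O
...OO..
.......
Population = 19

Under FIXED-DEAD boundary, generation 3:
....OO.
...O...
....OO.
.......
.OOO.O.
OO...O.
...O.O.
.......
Population = 14

Comparison: toroidal=19, fixed-dead=14 -> toroidal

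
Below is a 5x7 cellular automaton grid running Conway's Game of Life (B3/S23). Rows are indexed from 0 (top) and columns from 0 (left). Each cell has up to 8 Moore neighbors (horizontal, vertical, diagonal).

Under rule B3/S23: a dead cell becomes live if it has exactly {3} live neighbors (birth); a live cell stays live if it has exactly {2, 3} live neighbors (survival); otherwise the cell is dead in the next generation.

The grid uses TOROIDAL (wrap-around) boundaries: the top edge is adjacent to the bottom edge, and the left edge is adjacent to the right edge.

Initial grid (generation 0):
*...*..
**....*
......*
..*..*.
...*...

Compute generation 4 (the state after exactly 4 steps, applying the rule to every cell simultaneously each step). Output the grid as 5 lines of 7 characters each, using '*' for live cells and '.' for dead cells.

Simulating step by step:
Generation 0 (given above): 9 live cells
Generation 1: 11 live cells
**....*
.*...**
.*...**
.......
...**..
Generation 2: 11 live cells
.**.*.*
.**....
.....**
....**.
*......
Generation 3: 16 live cells
..**...
.***..*
....***
....**.
**.**.*
Generation 4: 11 live cells
(generation 4 grid is the final answer)

Answer: .....**
**....*
*.*...*
.......
**....*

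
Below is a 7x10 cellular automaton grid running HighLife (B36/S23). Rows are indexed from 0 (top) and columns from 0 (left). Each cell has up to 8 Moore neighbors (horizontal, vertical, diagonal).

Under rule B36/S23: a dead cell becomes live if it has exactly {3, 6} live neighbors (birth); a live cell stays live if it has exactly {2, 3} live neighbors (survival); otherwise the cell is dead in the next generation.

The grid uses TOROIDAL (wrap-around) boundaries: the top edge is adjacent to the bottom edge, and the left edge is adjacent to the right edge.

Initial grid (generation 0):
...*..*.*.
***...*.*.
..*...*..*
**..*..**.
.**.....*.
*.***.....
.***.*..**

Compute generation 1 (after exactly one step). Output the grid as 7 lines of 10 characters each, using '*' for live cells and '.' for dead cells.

Simulating step by step:
Generation 0 (given above): 29 live cells
Generation 1: 35 live cells
(generation 1 grid is the final answer)

Answer: ..*****.*.
****.**.*.
.***.**...
*..*...**.
....*..**.
**..*...*.
**...*.***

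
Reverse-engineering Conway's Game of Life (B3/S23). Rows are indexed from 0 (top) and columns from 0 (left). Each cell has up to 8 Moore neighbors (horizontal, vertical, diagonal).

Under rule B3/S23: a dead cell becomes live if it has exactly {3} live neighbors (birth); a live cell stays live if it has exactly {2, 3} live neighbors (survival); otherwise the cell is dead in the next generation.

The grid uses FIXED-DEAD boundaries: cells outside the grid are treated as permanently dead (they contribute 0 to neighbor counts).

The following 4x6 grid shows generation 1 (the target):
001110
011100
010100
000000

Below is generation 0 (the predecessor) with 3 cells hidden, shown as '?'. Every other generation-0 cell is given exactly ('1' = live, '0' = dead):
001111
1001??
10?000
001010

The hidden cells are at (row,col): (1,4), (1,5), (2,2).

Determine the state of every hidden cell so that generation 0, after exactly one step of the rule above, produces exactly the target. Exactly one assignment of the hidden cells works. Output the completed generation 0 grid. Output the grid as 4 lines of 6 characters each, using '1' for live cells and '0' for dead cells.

Hidden generation-0 cells (in order): (1,4), (1,5), (2,2).
A hidden cell only influences target cells in its own 3x3 neighborhood. Try each of the 2^3 = 8 assignments, step the completed generation 0 forward once under B3/S23, and compare with the target:
  (1,4)=0 (1,5)=0 (2,2)=0 -> step reproduces the target at every cell -> ACCEPT
  (1,4)=0 (1,5)=0 (2,2)=1 -> step gives (1,1)='0' but target has '1' -> reject
  (1,4)=0 (1,5)=1 (2,2)=0 -> step gives (0,4)='0' but target has '1' -> reject
  (1,4)=0 (1,5)=1 (2,2)=1 -> step gives (0,4)='0' but target has '1' -> reject
  (1,4)=1 (1,5)=0 (2,2)=0 -> step gives (0,3)='0' but target has '1' -> reject
  (1,4)=1 (1,5)=0 (2,2)=1 -> step gives (0,3)='0' but target has '1' -> reject
  (1,4)=1 (1,5)=1 (2,2)=0 -> step gives (0,3)='0' but target has '1' -> reject
  (1,4)=1 (1,5)=1 (2,2)=1 -> step gives (0,3)='0' but target has '1' -> reject
Unique solution: (1,4)=dead, (1,5)=dead, (2,2)=dead.
Check: live-neighbor counts of every cell in the completed generation 0:
122331
133342
132321
120201
Applying B3/S23 to generation 0 with these counts gives:
001110
011100
010100
000000
which matches the target exactly.

Answer: 001111
100100
100000
001010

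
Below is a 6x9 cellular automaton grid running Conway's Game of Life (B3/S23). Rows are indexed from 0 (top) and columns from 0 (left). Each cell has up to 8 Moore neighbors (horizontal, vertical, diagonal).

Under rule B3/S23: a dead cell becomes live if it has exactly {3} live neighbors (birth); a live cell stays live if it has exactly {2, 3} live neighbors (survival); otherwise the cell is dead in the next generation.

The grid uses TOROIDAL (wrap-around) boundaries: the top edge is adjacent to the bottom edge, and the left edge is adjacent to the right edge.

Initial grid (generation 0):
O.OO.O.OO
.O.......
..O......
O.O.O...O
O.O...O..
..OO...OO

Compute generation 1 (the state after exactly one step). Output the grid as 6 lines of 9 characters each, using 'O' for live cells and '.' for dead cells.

Simulating step by step:
Generation 0 (given above): 19 live cells
Generation 1: 18 live cells
(generation 1 grid is the final answer)

Answer: O..OO.OO.
OO.O....O
O.OO.....
O.O.....O
O.O......
....O....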